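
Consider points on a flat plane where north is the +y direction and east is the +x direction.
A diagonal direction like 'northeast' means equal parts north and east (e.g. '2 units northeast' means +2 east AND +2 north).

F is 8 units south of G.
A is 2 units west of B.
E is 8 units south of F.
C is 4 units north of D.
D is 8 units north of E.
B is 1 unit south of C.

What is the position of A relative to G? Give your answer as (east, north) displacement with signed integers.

Answer: A is at (east=-2, north=-5) relative to G.

Derivation:
Place G at the origin (east=0, north=0).
  F is 8 units south of G: delta (east=+0, north=-8); F at (east=0, north=-8).
  E is 8 units south of F: delta (east=+0, north=-8); E at (east=0, north=-16).
  D is 8 units north of E: delta (east=+0, north=+8); D at (east=0, north=-8).
  C is 4 units north of D: delta (east=+0, north=+4); C at (east=0, north=-4).
  B is 1 unit south of C: delta (east=+0, north=-1); B at (east=0, north=-5).
  A is 2 units west of B: delta (east=-2, north=+0); A at (east=-2, north=-5).
Therefore A relative to G: (east=-2, north=-5).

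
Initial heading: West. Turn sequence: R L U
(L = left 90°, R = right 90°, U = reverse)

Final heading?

Answer: Final heading: East

Derivation:
Start: West
  R (right (90° clockwise)) -> North
  L (left (90° counter-clockwise)) -> West
  U (U-turn (180°)) -> East
Final: East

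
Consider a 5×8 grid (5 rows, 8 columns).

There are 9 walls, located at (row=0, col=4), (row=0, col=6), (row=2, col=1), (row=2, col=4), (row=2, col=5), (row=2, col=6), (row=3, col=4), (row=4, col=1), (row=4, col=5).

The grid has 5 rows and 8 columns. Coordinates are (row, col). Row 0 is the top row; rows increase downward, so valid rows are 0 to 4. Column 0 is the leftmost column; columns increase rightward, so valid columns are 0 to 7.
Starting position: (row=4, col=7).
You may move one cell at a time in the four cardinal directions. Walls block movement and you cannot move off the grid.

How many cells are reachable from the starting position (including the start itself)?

BFS flood-fill from (row=4, col=7):
  Distance 0: (row=4, col=7)
  Distance 1: (row=3, col=7), (row=4, col=6)
  Distance 2: (row=2, col=7), (row=3, col=6)
  Distance 3: (row=1, col=7), (row=3, col=5)
  Distance 4: (row=0, col=7), (row=1, col=6)
  Distance 5: (row=1, col=5)
  Distance 6: (row=0, col=5), (row=1, col=4)
  Distance 7: (row=1, col=3)
  Distance 8: (row=0, col=3), (row=1, col=2), (row=2, col=3)
  Distance 9: (row=0, col=2), (row=1, col=1), (row=2, col=2), (row=3, col=3)
  Distance 10: (row=0, col=1), (row=1, col=0), (row=3, col=2), (row=4, col=3)
  Distance 11: (row=0, col=0), (row=2, col=0), (row=3, col=1), (row=4, col=2), (row=4, col=4)
  Distance 12: (row=3, col=0)
  Distance 13: (row=4, col=0)
Total reachable: 31 (grid has 31 open cells total)

Answer: Reachable cells: 31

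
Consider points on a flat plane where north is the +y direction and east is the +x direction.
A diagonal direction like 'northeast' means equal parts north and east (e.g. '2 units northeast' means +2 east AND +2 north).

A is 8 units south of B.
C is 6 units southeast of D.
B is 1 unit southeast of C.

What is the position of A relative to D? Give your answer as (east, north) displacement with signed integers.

Answer: A is at (east=7, north=-15) relative to D.

Derivation:
Place D at the origin (east=0, north=0).
  C is 6 units southeast of D: delta (east=+6, north=-6); C at (east=6, north=-6).
  B is 1 unit southeast of C: delta (east=+1, north=-1); B at (east=7, north=-7).
  A is 8 units south of B: delta (east=+0, north=-8); A at (east=7, north=-15).
Therefore A relative to D: (east=7, north=-15).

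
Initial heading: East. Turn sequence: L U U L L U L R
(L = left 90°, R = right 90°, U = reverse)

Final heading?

Start: East
  L (left (90° counter-clockwise)) -> North
  U (U-turn (180°)) -> South
  U (U-turn (180°)) -> North
  L (left (90° counter-clockwise)) -> West
  L (left (90° counter-clockwise)) -> South
  U (U-turn (180°)) -> North
  L (left (90° counter-clockwise)) -> West
  R (right (90° clockwise)) -> North
Final: North

Answer: Final heading: North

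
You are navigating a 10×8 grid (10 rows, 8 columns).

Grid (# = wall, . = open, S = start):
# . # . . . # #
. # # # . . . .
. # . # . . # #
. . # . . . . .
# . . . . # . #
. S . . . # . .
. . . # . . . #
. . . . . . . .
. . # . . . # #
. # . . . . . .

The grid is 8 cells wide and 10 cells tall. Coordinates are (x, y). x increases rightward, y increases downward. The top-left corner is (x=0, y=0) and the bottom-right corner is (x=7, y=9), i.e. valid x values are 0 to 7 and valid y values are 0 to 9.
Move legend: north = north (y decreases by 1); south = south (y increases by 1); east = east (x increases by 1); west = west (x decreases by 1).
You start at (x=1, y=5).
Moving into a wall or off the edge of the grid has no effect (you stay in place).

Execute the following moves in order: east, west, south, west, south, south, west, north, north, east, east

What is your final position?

Answer: Final position: (x=2, y=6)

Derivation:
Start: (x=1, y=5)
  east (east): (x=1, y=5) -> (x=2, y=5)
  west (west): (x=2, y=5) -> (x=1, y=5)
  south (south): (x=1, y=5) -> (x=1, y=6)
  west (west): (x=1, y=6) -> (x=0, y=6)
  south (south): (x=0, y=6) -> (x=0, y=7)
  south (south): (x=0, y=7) -> (x=0, y=8)
  west (west): blocked, stay at (x=0, y=8)
  north (north): (x=0, y=8) -> (x=0, y=7)
  north (north): (x=0, y=7) -> (x=0, y=6)
  east (east): (x=0, y=6) -> (x=1, y=6)
  east (east): (x=1, y=6) -> (x=2, y=6)
Final: (x=2, y=6)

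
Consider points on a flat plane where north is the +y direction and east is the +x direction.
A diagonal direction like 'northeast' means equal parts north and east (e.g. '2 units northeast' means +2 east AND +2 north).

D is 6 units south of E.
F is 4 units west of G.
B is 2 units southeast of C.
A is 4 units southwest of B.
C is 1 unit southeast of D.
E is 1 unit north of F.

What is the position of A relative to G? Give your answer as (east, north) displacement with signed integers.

Place G at the origin (east=0, north=0).
  F is 4 units west of G: delta (east=-4, north=+0); F at (east=-4, north=0).
  E is 1 unit north of F: delta (east=+0, north=+1); E at (east=-4, north=1).
  D is 6 units south of E: delta (east=+0, north=-6); D at (east=-4, north=-5).
  C is 1 unit southeast of D: delta (east=+1, north=-1); C at (east=-3, north=-6).
  B is 2 units southeast of C: delta (east=+2, north=-2); B at (east=-1, north=-8).
  A is 4 units southwest of B: delta (east=-4, north=-4); A at (east=-5, north=-12).
Therefore A relative to G: (east=-5, north=-12).

Answer: A is at (east=-5, north=-12) relative to G.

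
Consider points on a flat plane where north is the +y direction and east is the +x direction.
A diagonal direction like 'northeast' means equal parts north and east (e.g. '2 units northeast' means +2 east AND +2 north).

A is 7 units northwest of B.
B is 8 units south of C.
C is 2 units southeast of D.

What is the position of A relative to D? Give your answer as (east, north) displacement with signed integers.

Place D at the origin (east=0, north=0).
  C is 2 units southeast of D: delta (east=+2, north=-2); C at (east=2, north=-2).
  B is 8 units south of C: delta (east=+0, north=-8); B at (east=2, north=-10).
  A is 7 units northwest of B: delta (east=-7, north=+7); A at (east=-5, north=-3).
Therefore A relative to D: (east=-5, north=-3).

Answer: A is at (east=-5, north=-3) relative to D.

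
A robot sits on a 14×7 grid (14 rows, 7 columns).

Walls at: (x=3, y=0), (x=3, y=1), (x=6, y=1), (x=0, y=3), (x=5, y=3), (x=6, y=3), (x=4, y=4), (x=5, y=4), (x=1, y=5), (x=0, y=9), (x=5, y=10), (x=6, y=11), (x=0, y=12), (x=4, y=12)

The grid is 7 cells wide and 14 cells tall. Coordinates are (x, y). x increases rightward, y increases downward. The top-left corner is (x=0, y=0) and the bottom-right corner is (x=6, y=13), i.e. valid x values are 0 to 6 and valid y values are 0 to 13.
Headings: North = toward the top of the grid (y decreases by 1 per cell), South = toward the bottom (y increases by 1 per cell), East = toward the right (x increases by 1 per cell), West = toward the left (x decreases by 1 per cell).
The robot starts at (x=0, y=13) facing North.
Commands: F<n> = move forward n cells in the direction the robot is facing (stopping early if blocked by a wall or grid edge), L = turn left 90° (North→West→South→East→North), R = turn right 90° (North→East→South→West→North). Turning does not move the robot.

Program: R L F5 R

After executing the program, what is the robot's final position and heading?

Start: (x=0, y=13), facing North
  R: turn right, now facing East
  L: turn left, now facing North
  F5: move forward 0/5 (blocked), now at (x=0, y=13)
  R: turn right, now facing East
Final: (x=0, y=13), facing East

Answer: Final position: (x=0, y=13), facing East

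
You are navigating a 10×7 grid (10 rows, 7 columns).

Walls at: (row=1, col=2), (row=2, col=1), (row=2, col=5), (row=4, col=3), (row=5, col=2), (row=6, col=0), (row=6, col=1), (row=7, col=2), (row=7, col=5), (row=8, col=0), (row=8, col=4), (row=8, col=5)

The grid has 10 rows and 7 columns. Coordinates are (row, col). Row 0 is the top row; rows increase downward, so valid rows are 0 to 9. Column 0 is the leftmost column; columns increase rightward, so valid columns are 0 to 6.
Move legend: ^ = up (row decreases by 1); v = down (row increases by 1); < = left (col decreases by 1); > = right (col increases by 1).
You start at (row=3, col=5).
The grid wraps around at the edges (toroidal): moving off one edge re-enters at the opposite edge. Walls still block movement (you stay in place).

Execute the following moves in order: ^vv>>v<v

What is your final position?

Start: (row=3, col=5)
  ^ (up): blocked, stay at (row=3, col=5)
  v (down): (row=3, col=5) -> (row=4, col=5)
  v (down): (row=4, col=5) -> (row=5, col=5)
  > (right): (row=5, col=5) -> (row=5, col=6)
  > (right): (row=5, col=6) -> (row=5, col=0)
  v (down): blocked, stay at (row=5, col=0)
  < (left): (row=5, col=0) -> (row=5, col=6)
  v (down): (row=5, col=6) -> (row=6, col=6)
Final: (row=6, col=6)

Answer: Final position: (row=6, col=6)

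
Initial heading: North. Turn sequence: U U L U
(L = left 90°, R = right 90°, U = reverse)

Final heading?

Start: North
  U (U-turn (180°)) -> South
  U (U-turn (180°)) -> North
  L (left (90° counter-clockwise)) -> West
  U (U-turn (180°)) -> East
Final: East

Answer: Final heading: East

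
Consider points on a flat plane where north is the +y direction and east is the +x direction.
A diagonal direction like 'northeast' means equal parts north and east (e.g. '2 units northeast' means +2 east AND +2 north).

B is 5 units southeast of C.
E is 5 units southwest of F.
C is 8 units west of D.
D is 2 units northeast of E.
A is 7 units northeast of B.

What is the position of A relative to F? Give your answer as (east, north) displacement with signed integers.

Place F at the origin (east=0, north=0).
  E is 5 units southwest of F: delta (east=-5, north=-5); E at (east=-5, north=-5).
  D is 2 units northeast of E: delta (east=+2, north=+2); D at (east=-3, north=-3).
  C is 8 units west of D: delta (east=-8, north=+0); C at (east=-11, north=-3).
  B is 5 units southeast of C: delta (east=+5, north=-5); B at (east=-6, north=-8).
  A is 7 units northeast of B: delta (east=+7, north=+7); A at (east=1, north=-1).
Therefore A relative to F: (east=1, north=-1).

Answer: A is at (east=1, north=-1) relative to F.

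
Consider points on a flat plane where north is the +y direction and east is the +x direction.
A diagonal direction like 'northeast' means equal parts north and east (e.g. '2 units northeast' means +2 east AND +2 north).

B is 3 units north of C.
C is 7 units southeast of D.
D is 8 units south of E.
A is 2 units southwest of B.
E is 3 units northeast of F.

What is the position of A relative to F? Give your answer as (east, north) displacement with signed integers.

Answer: A is at (east=8, north=-11) relative to F.

Derivation:
Place F at the origin (east=0, north=0).
  E is 3 units northeast of F: delta (east=+3, north=+3); E at (east=3, north=3).
  D is 8 units south of E: delta (east=+0, north=-8); D at (east=3, north=-5).
  C is 7 units southeast of D: delta (east=+7, north=-7); C at (east=10, north=-12).
  B is 3 units north of C: delta (east=+0, north=+3); B at (east=10, north=-9).
  A is 2 units southwest of B: delta (east=-2, north=-2); A at (east=8, north=-11).
Therefore A relative to F: (east=8, north=-11).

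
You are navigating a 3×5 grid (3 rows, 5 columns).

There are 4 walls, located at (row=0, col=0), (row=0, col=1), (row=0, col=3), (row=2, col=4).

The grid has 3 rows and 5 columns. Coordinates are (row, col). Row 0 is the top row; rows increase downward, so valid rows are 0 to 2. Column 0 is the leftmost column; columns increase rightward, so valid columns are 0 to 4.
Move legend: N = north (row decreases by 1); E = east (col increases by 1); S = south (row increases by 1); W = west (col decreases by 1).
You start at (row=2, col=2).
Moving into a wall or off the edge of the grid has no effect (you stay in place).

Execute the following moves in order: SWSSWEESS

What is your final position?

Start: (row=2, col=2)
  S (south): blocked, stay at (row=2, col=2)
  W (west): (row=2, col=2) -> (row=2, col=1)
  S (south): blocked, stay at (row=2, col=1)
  S (south): blocked, stay at (row=2, col=1)
  W (west): (row=2, col=1) -> (row=2, col=0)
  E (east): (row=2, col=0) -> (row=2, col=1)
  E (east): (row=2, col=1) -> (row=2, col=2)
  S (south): blocked, stay at (row=2, col=2)
  S (south): blocked, stay at (row=2, col=2)
Final: (row=2, col=2)

Answer: Final position: (row=2, col=2)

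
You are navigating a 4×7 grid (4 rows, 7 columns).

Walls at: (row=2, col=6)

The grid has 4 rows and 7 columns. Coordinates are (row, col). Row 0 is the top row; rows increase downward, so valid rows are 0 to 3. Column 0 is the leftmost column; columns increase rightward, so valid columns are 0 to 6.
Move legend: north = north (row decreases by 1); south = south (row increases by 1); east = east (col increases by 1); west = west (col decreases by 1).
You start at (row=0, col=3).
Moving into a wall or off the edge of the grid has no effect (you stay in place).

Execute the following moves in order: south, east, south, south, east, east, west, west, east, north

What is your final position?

Answer: Final position: (row=2, col=5)

Derivation:
Start: (row=0, col=3)
  south (south): (row=0, col=3) -> (row=1, col=3)
  east (east): (row=1, col=3) -> (row=1, col=4)
  south (south): (row=1, col=4) -> (row=2, col=4)
  south (south): (row=2, col=4) -> (row=3, col=4)
  east (east): (row=3, col=4) -> (row=3, col=5)
  east (east): (row=3, col=5) -> (row=3, col=6)
  west (west): (row=3, col=6) -> (row=3, col=5)
  west (west): (row=3, col=5) -> (row=3, col=4)
  east (east): (row=3, col=4) -> (row=3, col=5)
  north (north): (row=3, col=5) -> (row=2, col=5)
Final: (row=2, col=5)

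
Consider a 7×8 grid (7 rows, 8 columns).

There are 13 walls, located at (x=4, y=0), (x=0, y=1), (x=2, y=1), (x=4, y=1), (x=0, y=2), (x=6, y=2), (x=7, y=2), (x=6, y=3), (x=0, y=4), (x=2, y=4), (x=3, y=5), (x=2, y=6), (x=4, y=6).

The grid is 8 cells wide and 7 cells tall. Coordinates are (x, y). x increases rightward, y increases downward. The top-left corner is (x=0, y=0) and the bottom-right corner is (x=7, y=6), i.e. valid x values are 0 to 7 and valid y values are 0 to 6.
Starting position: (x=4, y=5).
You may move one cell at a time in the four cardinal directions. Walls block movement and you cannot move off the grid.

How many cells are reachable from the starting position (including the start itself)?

BFS flood-fill from (x=4, y=5):
  Distance 0: (x=4, y=5)
  Distance 1: (x=4, y=4), (x=5, y=5)
  Distance 2: (x=4, y=3), (x=3, y=4), (x=5, y=4), (x=6, y=5), (x=5, y=6)
  Distance 3: (x=4, y=2), (x=3, y=3), (x=5, y=3), (x=6, y=4), (x=7, y=5), (x=6, y=6)
  Distance 4: (x=3, y=2), (x=5, y=2), (x=2, y=3), (x=7, y=4), (x=7, y=6)
  Distance 5: (x=3, y=1), (x=5, y=1), (x=2, y=2), (x=1, y=3), (x=7, y=3)
  Distance 6: (x=3, y=0), (x=5, y=0), (x=6, y=1), (x=1, y=2), (x=0, y=3), (x=1, y=4)
  Distance 7: (x=2, y=0), (x=6, y=0), (x=1, y=1), (x=7, y=1), (x=1, y=5)
  Distance 8: (x=1, y=0), (x=7, y=0), (x=0, y=5), (x=2, y=5), (x=1, y=6)
  Distance 9: (x=0, y=0), (x=0, y=6)
Total reachable: 42 (grid has 43 open cells total)

Answer: Reachable cells: 42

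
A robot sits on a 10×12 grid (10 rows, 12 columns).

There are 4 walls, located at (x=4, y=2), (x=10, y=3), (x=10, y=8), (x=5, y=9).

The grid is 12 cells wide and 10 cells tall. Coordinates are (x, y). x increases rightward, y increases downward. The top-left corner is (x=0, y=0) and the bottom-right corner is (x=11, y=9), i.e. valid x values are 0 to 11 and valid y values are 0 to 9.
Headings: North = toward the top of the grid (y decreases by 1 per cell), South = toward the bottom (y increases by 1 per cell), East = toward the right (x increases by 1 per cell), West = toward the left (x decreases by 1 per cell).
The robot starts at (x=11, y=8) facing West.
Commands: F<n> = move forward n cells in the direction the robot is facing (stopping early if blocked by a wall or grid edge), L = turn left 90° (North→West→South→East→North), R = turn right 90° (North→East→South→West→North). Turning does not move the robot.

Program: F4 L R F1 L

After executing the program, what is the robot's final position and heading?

Answer: Final position: (x=11, y=8), facing South

Derivation:
Start: (x=11, y=8), facing West
  F4: move forward 0/4 (blocked), now at (x=11, y=8)
  L: turn left, now facing South
  R: turn right, now facing West
  F1: move forward 0/1 (blocked), now at (x=11, y=8)
  L: turn left, now facing South
Final: (x=11, y=8), facing South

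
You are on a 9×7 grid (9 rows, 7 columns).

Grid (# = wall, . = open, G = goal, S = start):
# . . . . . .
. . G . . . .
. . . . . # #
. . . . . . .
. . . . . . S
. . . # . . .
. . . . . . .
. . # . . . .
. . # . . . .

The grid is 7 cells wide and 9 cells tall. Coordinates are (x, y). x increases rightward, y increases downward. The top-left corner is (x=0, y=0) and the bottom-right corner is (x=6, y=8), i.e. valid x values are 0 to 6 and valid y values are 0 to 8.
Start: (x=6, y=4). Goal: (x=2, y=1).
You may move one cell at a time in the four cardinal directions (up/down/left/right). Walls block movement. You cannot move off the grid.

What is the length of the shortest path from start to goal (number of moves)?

BFS from (x=6, y=4) until reaching (x=2, y=1):
  Distance 0: (x=6, y=4)
  Distance 1: (x=6, y=3), (x=5, y=4), (x=6, y=5)
  Distance 2: (x=5, y=3), (x=4, y=4), (x=5, y=5), (x=6, y=6)
  Distance 3: (x=4, y=3), (x=3, y=4), (x=4, y=5), (x=5, y=6), (x=6, y=7)
  Distance 4: (x=4, y=2), (x=3, y=3), (x=2, y=4), (x=4, y=6), (x=5, y=7), (x=6, y=8)
  Distance 5: (x=4, y=1), (x=3, y=2), (x=2, y=3), (x=1, y=4), (x=2, y=5), (x=3, y=6), (x=4, y=7), (x=5, y=8)
  Distance 6: (x=4, y=0), (x=3, y=1), (x=5, y=1), (x=2, y=2), (x=1, y=3), (x=0, y=4), (x=1, y=5), (x=2, y=6), (x=3, y=7), (x=4, y=8)
  Distance 7: (x=3, y=0), (x=5, y=0), (x=2, y=1), (x=6, y=1), (x=1, y=2), (x=0, y=3), (x=0, y=5), (x=1, y=6), (x=3, y=8)  <- goal reached here
One shortest path (7 moves): (x=6, y=4) -> (x=5, y=4) -> (x=4, y=4) -> (x=3, y=4) -> (x=2, y=4) -> (x=2, y=3) -> (x=2, y=2) -> (x=2, y=1)

Answer: Shortest path length: 7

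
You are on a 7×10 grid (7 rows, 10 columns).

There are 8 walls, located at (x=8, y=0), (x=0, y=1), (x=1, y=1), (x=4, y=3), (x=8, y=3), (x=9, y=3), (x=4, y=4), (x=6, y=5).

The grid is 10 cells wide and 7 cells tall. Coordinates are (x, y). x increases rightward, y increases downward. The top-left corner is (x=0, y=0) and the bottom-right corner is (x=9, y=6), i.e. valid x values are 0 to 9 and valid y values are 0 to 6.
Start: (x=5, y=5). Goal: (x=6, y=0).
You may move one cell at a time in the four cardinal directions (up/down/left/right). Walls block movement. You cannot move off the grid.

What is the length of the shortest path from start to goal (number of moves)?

Answer: Shortest path length: 6

Derivation:
BFS from (x=5, y=5) until reaching (x=6, y=0):
  Distance 0: (x=5, y=5)
  Distance 1: (x=5, y=4), (x=4, y=5), (x=5, y=6)
  Distance 2: (x=5, y=3), (x=6, y=4), (x=3, y=5), (x=4, y=6), (x=6, y=6)
  Distance 3: (x=5, y=2), (x=6, y=3), (x=3, y=4), (x=7, y=4), (x=2, y=5), (x=3, y=6), (x=7, y=6)
  Distance 4: (x=5, y=1), (x=4, y=2), (x=6, y=2), (x=3, y=3), (x=7, y=3), (x=2, y=4), (x=8, y=4), (x=1, y=5), (x=7, y=5), (x=2, y=6), (x=8, y=6)
  Distance 5: (x=5, y=0), (x=4, y=1), (x=6, y=1), (x=3, y=2), (x=7, y=2), (x=2, y=3), (x=1, y=4), (x=9, y=4), (x=0, y=5), (x=8, y=5), (x=1, y=6), (x=9, y=6)
  Distance 6: (x=4, y=0), (x=6, y=0), (x=3, y=1), (x=7, y=1), (x=2, y=2), (x=8, y=2), (x=1, y=3), (x=0, y=4), (x=9, y=5), (x=0, y=6)  <- goal reached here
One shortest path (6 moves): (x=5, y=5) -> (x=5, y=4) -> (x=6, y=4) -> (x=6, y=3) -> (x=6, y=2) -> (x=6, y=1) -> (x=6, y=0)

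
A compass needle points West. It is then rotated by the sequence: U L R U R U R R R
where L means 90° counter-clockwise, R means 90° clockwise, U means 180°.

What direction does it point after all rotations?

Answer: Final heading: East

Derivation:
Start: West
  U (U-turn (180°)) -> East
  L (left (90° counter-clockwise)) -> North
  R (right (90° clockwise)) -> East
  U (U-turn (180°)) -> West
  R (right (90° clockwise)) -> North
  U (U-turn (180°)) -> South
  R (right (90° clockwise)) -> West
  R (right (90° clockwise)) -> North
  R (right (90° clockwise)) -> East
Final: East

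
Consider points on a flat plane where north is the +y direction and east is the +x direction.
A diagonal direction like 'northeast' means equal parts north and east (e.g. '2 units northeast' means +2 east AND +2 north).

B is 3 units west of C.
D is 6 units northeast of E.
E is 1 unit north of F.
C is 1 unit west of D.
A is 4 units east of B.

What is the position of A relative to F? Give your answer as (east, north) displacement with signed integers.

Place F at the origin (east=0, north=0).
  E is 1 unit north of F: delta (east=+0, north=+1); E at (east=0, north=1).
  D is 6 units northeast of E: delta (east=+6, north=+6); D at (east=6, north=7).
  C is 1 unit west of D: delta (east=-1, north=+0); C at (east=5, north=7).
  B is 3 units west of C: delta (east=-3, north=+0); B at (east=2, north=7).
  A is 4 units east of B: delta (east=+4, north=+0); A at (east=6, north=7).
Therefore A relative to F: (east=6, north=7).

Answer: A is at (east=6, north=7) relative to F.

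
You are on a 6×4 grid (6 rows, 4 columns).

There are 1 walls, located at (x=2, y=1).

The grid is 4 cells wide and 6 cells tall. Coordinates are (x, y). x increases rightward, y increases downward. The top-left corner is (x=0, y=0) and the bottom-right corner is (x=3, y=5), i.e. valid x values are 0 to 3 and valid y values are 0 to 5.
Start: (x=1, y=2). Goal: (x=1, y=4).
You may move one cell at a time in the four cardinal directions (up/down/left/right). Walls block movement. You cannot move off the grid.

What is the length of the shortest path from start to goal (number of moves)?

Answer: Shortest path length: 2

Derivation:
BFS from (x=1, y=2) until reaching (x=1, y=4):
  Distance 0: (x=1, y=2)
  Distance 1: (x=1, y=1), (x=0, y=2), (x=2, y=2), (x=1, y=3)
  Distance 2: (x=1, y=0), (x=0, y=1), (x=3, y=2), (x=0, y=3), (x=2, y=3), (x=1, y=4)  <- goal reached here
One shortest path (2 moves): (x=1, y=2) -> (x=1, y=3) -> (x=1, y=4)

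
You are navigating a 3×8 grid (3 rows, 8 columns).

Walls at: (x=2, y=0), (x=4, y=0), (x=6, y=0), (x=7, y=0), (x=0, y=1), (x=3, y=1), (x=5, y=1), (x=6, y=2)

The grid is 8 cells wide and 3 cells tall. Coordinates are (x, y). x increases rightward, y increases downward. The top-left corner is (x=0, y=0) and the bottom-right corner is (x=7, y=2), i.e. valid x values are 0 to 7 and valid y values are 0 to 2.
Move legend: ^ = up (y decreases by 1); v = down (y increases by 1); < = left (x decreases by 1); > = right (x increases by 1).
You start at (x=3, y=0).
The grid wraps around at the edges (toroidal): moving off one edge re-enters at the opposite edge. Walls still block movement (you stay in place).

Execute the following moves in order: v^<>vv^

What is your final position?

Start: (x=3, y=0)
  v (down): blocked, stay at (x=3, y=0)
  ^ (up): (x=3, y=0) -> (x=3, y=2)
  < (left): (x=3, y=2) -> (x=2, y=2)
  > (right): (x=2, y=2) -> (x=3, y=2)
  v (down): (x=3, y=2) -> (x=3, y=0)
  v (down): blocked, stay at (x=3, y=0)
  ^ (up): (x=3, y=0) -> (x=3, y=2)
Final: (x=3, y=2)

Answer: Final position: (x=3, y=2)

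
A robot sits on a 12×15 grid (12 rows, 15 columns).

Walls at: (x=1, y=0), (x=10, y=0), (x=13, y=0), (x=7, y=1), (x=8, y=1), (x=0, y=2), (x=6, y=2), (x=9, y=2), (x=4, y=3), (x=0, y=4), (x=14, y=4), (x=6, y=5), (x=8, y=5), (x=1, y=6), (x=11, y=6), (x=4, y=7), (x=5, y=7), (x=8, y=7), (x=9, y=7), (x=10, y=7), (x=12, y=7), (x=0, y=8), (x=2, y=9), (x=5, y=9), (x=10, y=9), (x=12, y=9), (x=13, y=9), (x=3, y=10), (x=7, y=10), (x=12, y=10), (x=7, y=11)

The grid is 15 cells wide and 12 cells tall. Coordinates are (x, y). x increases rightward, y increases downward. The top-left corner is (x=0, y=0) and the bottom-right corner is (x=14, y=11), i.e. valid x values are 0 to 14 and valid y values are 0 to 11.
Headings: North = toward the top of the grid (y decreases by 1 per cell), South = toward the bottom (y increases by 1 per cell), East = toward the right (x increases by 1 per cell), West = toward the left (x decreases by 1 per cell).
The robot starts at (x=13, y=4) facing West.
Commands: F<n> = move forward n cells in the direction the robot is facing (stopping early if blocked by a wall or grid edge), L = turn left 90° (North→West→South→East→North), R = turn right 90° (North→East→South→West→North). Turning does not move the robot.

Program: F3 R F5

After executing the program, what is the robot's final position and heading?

Answer: Final position: (x=10, y=1), facing North

Derivation:
Start: (x=13, y=4), facing West
  F3: move forward 3, now at (x=10, y=4)
  R: turn right, now facing North
  F5: move forward 3/5 (blocked), now at (x=10, y=1)
Final: (x=10, y=1), facing North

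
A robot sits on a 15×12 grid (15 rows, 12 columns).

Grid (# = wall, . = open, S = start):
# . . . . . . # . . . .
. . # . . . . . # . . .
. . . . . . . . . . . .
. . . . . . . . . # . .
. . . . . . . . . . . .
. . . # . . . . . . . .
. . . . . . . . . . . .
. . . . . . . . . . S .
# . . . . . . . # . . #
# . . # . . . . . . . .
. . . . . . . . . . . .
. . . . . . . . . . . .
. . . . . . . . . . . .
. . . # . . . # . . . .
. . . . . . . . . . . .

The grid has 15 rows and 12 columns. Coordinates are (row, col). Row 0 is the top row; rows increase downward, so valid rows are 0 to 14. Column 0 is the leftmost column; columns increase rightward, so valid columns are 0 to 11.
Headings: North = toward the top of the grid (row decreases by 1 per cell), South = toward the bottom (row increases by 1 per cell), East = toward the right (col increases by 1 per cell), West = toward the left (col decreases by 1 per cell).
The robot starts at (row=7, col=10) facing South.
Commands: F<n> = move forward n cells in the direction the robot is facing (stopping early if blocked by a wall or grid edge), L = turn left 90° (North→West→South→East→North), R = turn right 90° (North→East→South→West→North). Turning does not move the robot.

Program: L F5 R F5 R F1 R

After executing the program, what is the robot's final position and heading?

Start: (row=7, col=10), facing South
  L: turn left, now facing East
  F5: move forward 1/5 (blocked), now at (row=7, col=11)
  R: turn right, now facing South
  F5: move forward 0/5 (blocked), now at (row=7, col=11)
  R: turn right, now facing West
  F1: move forward 1, now at (row=7, col=10)
  R: turn right, now facing North
Final: (row=7, col=10), facing North

Answer: Final position: (row=7, col=10), facing North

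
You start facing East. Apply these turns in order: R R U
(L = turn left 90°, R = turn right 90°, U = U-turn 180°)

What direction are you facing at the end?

Start: East
  R (right (90° clockwise)) -> South
  R (right (90° clockwise)) -> West
  U (U-turn (180°)) -> East
Final: East

Answer: Final heading: East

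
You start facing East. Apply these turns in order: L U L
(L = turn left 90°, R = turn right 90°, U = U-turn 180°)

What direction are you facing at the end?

Start: East
  L (left (90° counter-clockwise)) -> North
  U (U-turn (180°)) -> South
  L (left (90° counter-clockwise)) -> East
Final: East

Answer: Final heading: East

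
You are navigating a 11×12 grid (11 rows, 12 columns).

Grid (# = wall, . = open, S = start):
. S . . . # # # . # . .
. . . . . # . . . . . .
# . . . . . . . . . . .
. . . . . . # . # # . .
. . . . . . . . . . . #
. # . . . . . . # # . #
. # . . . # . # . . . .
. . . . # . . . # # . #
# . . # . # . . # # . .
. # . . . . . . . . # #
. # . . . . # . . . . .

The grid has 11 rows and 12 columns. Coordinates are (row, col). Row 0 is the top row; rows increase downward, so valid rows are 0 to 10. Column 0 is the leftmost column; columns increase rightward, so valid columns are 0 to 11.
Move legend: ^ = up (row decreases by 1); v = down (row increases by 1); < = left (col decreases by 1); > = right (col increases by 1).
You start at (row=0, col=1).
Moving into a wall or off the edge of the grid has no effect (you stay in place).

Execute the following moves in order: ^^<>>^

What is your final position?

Answer: Final position: (row=0, col=2)

Derivation:
Start: (row=0, col=1)
  ^ (up): blocked, stay at (row=0, col=1)
  ^ (up): blocked, stay at (row=0, col=1)
  < (left): (row=0, col=1) -> (row=0, col=0)
  > (right): (row=0, col=0) -> (row=0, col=1)
  > (right): (row=0, col=1) -> (row=0, col=2)
  ^ (up): blocked, stay at (row=0, col=2)
Final: (row=0, col=2)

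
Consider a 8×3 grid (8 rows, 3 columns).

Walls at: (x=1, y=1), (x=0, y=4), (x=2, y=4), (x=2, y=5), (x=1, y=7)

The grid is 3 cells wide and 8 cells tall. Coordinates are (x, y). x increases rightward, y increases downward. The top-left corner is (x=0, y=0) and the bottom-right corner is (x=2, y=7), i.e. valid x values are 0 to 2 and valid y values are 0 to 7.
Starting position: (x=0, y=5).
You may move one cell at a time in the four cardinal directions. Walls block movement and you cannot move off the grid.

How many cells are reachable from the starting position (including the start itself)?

BFS flood-fill from (x=0, y=5):
  Distance 0: (x=0, y=5)
  Distance 1: (x=1, y=5), (x=0, y=6)
  Distance 2: (x=1, y=4), (x=1, y=6), (x=0, y=7)
  Distance 3: (x=1, y=3), (x=2, y=6)
  Distance 4: (x=1, y=2), (x=0, y=3), (x=2, y=3), (x=2, y=7)
  Distance 5: (x=0, y=2), (x=2, y=2)
  Distance 6: (x=0, y=1), (x=2, y=1)
  Distance 7: (x=0, y=0), (x=2, y=0)
  Distance 8: (x=1, y=0)
Total reachable: 19 (grid has 19 open cells total)

Answer: Reachable cells: 19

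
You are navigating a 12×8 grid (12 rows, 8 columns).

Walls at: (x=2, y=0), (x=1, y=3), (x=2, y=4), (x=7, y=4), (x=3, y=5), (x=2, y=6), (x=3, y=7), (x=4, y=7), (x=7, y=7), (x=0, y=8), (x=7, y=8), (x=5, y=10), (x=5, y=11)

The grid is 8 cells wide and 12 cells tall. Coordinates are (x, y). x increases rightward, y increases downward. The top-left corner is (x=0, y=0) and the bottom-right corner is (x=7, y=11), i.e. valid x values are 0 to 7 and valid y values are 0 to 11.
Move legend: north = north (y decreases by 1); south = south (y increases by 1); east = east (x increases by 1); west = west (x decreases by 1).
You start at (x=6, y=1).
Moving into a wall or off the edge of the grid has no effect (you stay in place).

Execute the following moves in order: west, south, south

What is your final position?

Start: (x=6, y=1)
  west (west): (x=6, y=1) -> (x=5, y=1)
  south (south): (x=5, y=1) -> (x=5, y=2)
  south (south): (x=5, y=2) -> (x=5, y=3)
Final: (x=5, y=3)

Answer: Final position: (x=5, y=3)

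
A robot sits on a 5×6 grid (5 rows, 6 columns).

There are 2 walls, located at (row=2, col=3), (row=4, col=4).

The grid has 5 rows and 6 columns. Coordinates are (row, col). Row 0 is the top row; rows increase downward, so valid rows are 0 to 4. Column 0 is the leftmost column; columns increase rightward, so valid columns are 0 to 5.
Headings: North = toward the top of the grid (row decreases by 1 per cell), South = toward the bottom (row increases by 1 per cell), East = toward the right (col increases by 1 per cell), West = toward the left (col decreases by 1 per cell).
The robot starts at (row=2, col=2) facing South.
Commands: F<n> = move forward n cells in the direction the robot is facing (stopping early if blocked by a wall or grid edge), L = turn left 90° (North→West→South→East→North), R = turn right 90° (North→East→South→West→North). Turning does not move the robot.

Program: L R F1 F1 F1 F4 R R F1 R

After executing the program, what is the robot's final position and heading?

Answer: Final position: (row=3, col=2), facing East

Derivation:
Start: (row=2, col=2), facing South
  L: turn left, now facing East
  R: turn right, now facing South
  F1: move forward 1, now at (row=3, col=2)
  F1: move forward 1, now at (row=4, col=2)
  F1: move forward 0/1 (blocked), now at (row=4, col=2)
  F4: move forward 0/4 (blocked), now at (row=4, col=2)
  R: turn right, now facing West
  R: turn right, now facing North
  F1: move forward 1, now at (row=3, col=2)
  R: turn right, now facing East
Final: (row=3, col=2), facing East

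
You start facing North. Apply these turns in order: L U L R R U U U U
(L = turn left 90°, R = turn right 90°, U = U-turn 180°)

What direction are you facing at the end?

Answer: Final heading: South

Derivation:
Start: North
  L (left (90° counter-clockwise)) -> West
  U (U-turn (180°)) -> East
  L (left (90° counter-clockwise)) -> North
  R (right (90° clockwise)) -> East
  R (right (90° clockwise)) -> South
  U (U-turn (180°)) -> North
  U (U-turn (180°)) -> South
  U (U-turn (180°)) -> North
  U (U-turn (180°)) -> South
Final: South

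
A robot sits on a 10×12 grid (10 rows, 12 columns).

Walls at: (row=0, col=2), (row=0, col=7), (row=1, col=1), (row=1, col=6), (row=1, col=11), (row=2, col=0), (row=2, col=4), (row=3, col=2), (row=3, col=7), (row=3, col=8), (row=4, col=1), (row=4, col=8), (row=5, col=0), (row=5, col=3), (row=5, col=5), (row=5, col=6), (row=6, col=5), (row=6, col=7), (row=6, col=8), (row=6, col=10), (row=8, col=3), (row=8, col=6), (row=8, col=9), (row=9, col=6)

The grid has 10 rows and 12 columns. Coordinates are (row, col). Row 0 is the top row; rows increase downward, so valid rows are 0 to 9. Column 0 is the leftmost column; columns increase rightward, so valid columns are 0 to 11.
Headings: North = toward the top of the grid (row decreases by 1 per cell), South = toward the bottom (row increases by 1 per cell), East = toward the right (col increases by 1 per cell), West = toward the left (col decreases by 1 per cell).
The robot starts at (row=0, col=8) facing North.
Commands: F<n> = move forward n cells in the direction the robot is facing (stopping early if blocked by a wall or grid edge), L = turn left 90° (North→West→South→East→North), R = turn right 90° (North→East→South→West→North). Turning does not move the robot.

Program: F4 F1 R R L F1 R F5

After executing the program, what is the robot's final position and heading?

Answer: Final position: (row=5, col=9), facing South

Derivation:
Start: (row=0, col=8), facing North
  F4: move forward 0/4 (blocked), now at (row=0, col=8)
  F1: move forward 0/1 (blocked), now at (row=0, col=8)
  R: turn right, now facing East
  R: turn right, now facing South
  L: turn left, now facing East
  F1: move forward 1, now at (row=0, col=9)
  R: turn right, now facing South
  F5: move forward 5, now at (row=5, col=9)
Final: (row=5, col=9), facing South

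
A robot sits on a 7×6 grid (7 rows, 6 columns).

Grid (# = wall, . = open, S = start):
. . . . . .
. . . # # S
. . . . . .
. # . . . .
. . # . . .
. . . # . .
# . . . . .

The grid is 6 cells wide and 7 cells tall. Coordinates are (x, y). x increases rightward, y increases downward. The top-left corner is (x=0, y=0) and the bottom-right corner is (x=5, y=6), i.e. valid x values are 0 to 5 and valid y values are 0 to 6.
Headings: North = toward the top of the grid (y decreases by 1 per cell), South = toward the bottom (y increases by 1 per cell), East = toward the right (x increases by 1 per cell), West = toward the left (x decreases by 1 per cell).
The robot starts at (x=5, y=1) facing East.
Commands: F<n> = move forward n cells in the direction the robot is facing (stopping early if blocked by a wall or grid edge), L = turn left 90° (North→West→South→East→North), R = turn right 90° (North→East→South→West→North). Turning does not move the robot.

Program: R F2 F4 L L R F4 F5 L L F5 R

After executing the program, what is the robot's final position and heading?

Start: (x=5, y=1), facing East
  R: turn right, now facing South
  F2: move forward 2, now at (x=5, y=3)
  F4: move forward 3/4 (blocked), now at (x=5, y=6)
  L: turn left, now facing East
  L: turn left, now facing North
  R: turn right, now facing East
  F4: move forward 0/4 (blocked), now at (x=5, y=6)
  F5: move forward 0/5 (blocked), now at (x=5, y=6)
  L: turn left, now facing North
  L: turn left, now facing West
  F5: move forward 4/5 (blocked), now at (x=1, y=6)
  R: turn right, now facing North
Final: (x=1, y=6), facing North

Answer: Final position: (x=1, y=6), facing North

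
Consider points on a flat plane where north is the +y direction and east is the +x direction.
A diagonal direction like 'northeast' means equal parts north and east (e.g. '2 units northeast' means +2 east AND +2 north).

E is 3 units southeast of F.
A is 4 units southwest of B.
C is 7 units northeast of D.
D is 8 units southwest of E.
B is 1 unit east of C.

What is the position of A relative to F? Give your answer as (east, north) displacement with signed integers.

Place F at the origin (east=0, north=0).
  E is 3 units southeast of F: delta (east=+3, north=-3); E at (east=3, north=-3).
  D is 8 units southwest of E: delta (east=-8, north=-8); D at (east=-5, north=-11).
  C is 7 units northeast of D: delta (east=+7, north=+7); C at (east=2, north=-4).
  B is 1 unit east of C: delta (east=+1, north=+0); B at (east=3, north=-4).
  A is 4 units southwest of B: delta (east=-4, north=-4); A at (east=-1, north=-8).
Therefore A relative to F: (east=-1, north=-8).

Answer: A is at (east=-1, north=-8) relative to F.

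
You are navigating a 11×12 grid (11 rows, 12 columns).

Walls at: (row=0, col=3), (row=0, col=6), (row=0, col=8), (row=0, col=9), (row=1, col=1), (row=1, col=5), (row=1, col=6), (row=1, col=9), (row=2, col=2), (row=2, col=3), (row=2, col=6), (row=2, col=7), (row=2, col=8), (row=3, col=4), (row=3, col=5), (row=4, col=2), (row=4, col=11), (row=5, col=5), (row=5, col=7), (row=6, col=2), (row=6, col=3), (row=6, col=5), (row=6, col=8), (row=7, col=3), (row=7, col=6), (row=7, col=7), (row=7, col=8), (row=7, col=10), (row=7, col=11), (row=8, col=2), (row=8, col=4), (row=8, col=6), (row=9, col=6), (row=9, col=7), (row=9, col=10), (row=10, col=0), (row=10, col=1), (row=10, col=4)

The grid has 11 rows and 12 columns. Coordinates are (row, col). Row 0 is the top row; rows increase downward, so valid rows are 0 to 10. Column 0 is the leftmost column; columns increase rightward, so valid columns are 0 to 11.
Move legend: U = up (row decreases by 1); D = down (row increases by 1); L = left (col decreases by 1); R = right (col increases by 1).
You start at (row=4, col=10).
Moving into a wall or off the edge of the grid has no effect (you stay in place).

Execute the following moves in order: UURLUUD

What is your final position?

Answer: Final position: (row=1, col=10)

Derivation:
Start: (row=4, col=10)
  U (up): (row=4, col=10) -> (row=3, col=10)
  U (up): (row=3, col=10) -> (row=2, col=10)
  R (right): (row=2, col=10) -> (row=2, col=11)
  L (left): (row=2, col=11) -> (row=2, col=10)
  U (up): (row=2, col=10) -> (row=1, col=10)
  U (up): (row=1, col=10) -> (row=0, col=10)
  D (down): (row=0, col=10) -> (row=1, col=10)
Final: (row=1, col=10)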